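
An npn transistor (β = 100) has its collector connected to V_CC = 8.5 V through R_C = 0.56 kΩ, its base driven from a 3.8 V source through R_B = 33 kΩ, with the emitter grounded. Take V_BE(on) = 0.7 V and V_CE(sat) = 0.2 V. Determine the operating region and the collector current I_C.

Assume active. Base-emitter loop: I_B = (V_BB − V_BE)/R_B = (3.8 − 0.7)/33 = 0.0939 mA.
I_C = β·I_B = 100×0.0939 = 9.39 mA.
V_CE = V_CC − I_C·R_C = 8.5 − 9.39×0.56 = 3.24 V > V_CE(sat), so the active-region assumption holds.

active; I_C ≈ 9.4 mA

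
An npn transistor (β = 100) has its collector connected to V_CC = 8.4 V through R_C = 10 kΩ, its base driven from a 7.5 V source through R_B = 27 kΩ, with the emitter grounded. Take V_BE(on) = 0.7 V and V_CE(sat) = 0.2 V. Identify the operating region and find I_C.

Assume active: I_B = (7.5 − 0.7)/27 = 0.252 mA, giving I_C = β·I_B = 25.2 mA.
But then V_CE = 8.4 − 25.2×10 = -243 V < V_CE(sat) = 0.2 V — impossible in the active region.
So the transistor is saturated. With V_CE = 0.2 V, I_C = (V_CC − 0.2)/R_C = 8.2/10 = 0.82 mA.
Check: β·I_B = 25.2 mA > I_C = 0.82 mA, confirming saturation.

saturation; I_C ≈ 0.82 mA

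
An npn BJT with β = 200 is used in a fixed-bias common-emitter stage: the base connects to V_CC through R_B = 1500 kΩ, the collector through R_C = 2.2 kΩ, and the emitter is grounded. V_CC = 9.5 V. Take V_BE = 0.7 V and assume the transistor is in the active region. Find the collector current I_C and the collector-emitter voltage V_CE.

Base loop: V_CC = I_B·R_B + V_BE, so I_B = (9.5 − 0.7)/1500 kΩ = 0.00587 mA.
In the active region I_C = β·I_B = 200 × 0.00587 = 1.17 mA.
Collector loop: V_CE = V_CC − I_C·R_C = 9.5 − 1.17×2.2 = 6.92 V.
Since V_CE = 6.92 V > V_CE(sat) ≈ 0.2 V, the transistor is in the active region as assumed.

I_C ≈ 1.2 mA, V_CE ≈ 6.9 V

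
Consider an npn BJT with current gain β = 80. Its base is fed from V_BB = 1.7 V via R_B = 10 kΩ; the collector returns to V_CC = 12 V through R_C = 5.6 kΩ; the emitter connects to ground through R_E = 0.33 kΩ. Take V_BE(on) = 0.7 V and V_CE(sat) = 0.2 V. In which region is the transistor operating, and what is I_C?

Assume active: I_B = (1.7 − 0.7)/(10 + 81×0.33) = 0.0272 mA, I_C = β·I_B = 2.18 mA.
Then V_CE = 12 − 2.18×5.6 − 2.21×0.33 = -0.925 V < 0.2 V — the active assumption fails.
Re-solve with V_CE = 0.2 V. KCL at the emitter: V_E/R_E = (V_BB−0.7−V_E)/R_B + (V_CC−0.2−V_E)/R_C, giving V_E = 0.667 V.
I_C = (V_CC − 0.2 − V_E)/R_C = (11.8 − 0.667)/5.6 = 1.99 mA.
Check: I_B = (1 − 0.667)/10 = 0.0333 mA, and β·I_B = 2.66 mA > I_C, confirming saturation.

saturation; I_C ≈ 2 mA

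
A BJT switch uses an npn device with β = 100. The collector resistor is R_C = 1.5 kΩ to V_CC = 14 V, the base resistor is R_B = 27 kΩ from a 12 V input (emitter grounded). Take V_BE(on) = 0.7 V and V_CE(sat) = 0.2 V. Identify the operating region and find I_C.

saturation; I_C ≈ 9.2 mA

Assume active: I_B = (12 − 0.7)/27 = 0.419 mA, giving I_C = β·I_B = 41.9 mA.
But then V_CE = 14 − 41.9×1.5 = -48.8 V < V_CE(sat) = 0.2 V — impossible in the active region.
So the transistor is saturated. With V_CE = 0.2 V, I_C = (V_CC − 0.2)/R_C = 13.8/1.5 = 9.2 mA.
Check: β·I_B = 41.9 mA > I_C = 9.2 mA, confirming saturation.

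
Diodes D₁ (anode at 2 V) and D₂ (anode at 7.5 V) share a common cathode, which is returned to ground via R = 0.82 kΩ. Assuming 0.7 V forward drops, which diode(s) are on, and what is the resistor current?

Assume both conduct. Then node N would need to be at both 2−0.7 = 1.3 V and 7.5−0.7 = 6.8 V, which is impossible.
Assume only D₂ conducts: V_N = 7.5 − 0.7 = 6.8 V, so I_R = 6.8/0.82 = 8.29 mA.
Check D₁: its anode-to-cathode voltage is 2 − 6.8 = -4.8 V < 0.7 V, so it is off. The assumption is consistent.

Only D₂ conducts; I_R ≈ 8.3 mA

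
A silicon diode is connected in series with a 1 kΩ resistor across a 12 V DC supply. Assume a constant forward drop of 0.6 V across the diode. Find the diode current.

KVL around the loop: 12 = V_D + I·R = 0.6 + I × 1 kΩ.
So I = (12 − 0.6) / 1 kΩ = 11.4 / 1 = 11.4 mA.

I ≈ 11 mA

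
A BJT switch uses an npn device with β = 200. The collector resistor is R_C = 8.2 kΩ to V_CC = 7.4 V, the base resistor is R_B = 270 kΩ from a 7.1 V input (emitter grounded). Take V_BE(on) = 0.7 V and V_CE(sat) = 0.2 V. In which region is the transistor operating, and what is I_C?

saturation; I_C ≈ 0.88 mA

Assume active: I_B = (7.1 − 0.7)/270 = 0.0237 mA, giving I_C = β·I_B = 4.74 mA.
But then V_CE = 7.4 − 4.74×8.2 = -31.5 V < V_CE(sat) = 0.2 V — impossible in the active region.
So the transistor is saturated. With V_CE = 0.2 V, I_C = (V_CC − 0.2)/R_C = 7.2/8.2 = 0.878 mA.
Check: β·I_B = 4.74 mA > I_C = 0.878 mA, confirming saturation.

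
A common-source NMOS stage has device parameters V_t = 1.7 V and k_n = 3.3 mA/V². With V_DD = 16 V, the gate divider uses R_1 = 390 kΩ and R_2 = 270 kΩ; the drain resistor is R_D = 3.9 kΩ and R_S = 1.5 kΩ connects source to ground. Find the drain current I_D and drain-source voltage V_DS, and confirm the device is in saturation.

I_D ≈ 2.4 mA, V_DS ≈ 2.9 V

V_G = V_DD·R_2/(R_1+R_2) = 16×270/660 = 6.55 V.
Assume saturation: I_D = (k_n/2)(V_GS − V_t)² with V_GS = V_G − I_D·R_S = 6.55 − 1.5·I_D.
Substituting gives 3.71·I_D² − 25·I_D + 38.7 = 0, with roots I_D = 2.42 or 4.31 mA.
The root I_D = 4.31 mA gives V_GS = 0.0843 V ≤ V_t, so take I_D = 2.42 mA.
Then V_GS = 2.91 V and V_DS = V_DD − I_D(R_D+R_S) = 16 − 2.42×5.4 = 2.92 V.
Saturation requires V_DS ≥ V_GS − V_t = 1.21 V; 2.92 ≥ 1.21 ✓.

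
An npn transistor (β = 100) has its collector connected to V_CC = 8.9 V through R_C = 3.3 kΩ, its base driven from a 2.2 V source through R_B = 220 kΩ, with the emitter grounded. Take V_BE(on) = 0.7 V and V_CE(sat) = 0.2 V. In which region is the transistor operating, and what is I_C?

active; I_C ≈ 0.68 mA

Assume active. Base-emitter loop: I_B = (V_BB − V_BE)/R_B = (2.2 − 0.7)/220 = 0.00682 mA.
I_C = β·I_B = 100×0.00682 = 0.682 mA.
V_CE = V_CC − I_C·R_C = 8.9 − 0.682×3.3 = 6.65 V > V_CE(sat), so the active-region assumption holds.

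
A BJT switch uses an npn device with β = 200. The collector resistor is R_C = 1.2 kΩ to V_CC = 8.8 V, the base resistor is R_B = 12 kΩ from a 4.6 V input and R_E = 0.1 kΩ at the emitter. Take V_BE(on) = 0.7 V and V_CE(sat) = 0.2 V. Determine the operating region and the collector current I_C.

Assume active: I_B = (4.6 − 0.7)/(12 + 201×0.1) = 0.121 mA, I_C = β·I_B = 24.3 mA.
Then V_CE = 8.8 − 24.3×1.2 − 24.4×0.1 = -22.8 V < 0.2 V — the active assumption fails.
Re-solve with V_CE = 0.2 V. KCL at the emitter: V_E/R_E = (V_BB−0.7−V_E)/R_B + (V_CC−0.2−V_E)/R_C, giving V_E = 0.686 V.
I_C = (V_CC − 0.2 − V_E)/R_C = (8.6 − 0.686)/1.2 = 6.59 mA.
Check: I_B = (3.9 − 0.686)/12 = 0.268 mA, and β·I_B = 53.6 mA > I_C, confirming saturation.

saturation; I_C ≈ 6.6 mA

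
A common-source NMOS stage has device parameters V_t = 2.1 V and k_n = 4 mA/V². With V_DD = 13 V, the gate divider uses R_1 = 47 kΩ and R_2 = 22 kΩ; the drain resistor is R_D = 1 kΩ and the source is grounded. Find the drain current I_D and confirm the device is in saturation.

I_D ≈ 8.4 mA

V_G = V_DD·R_2/(R_1+R_2) = 13×22/69 = 4.14 V. With the source grounded, V_GS = V_G = 4.14 V.
Assume saturation: I_D = (k_n/2)(V_GS − V_t)² = (4/2)×(4.14 − 2.1)² = 2×2.04² = 8.36 mA.
V_DS = V_DD − I_D·R_D = 13 − 8.36×1 = 4.64 V.
Saturation requires V_DS ≥ V_GS − V_t = 2.04 V; 4.64 ≥ 2.04 ✓.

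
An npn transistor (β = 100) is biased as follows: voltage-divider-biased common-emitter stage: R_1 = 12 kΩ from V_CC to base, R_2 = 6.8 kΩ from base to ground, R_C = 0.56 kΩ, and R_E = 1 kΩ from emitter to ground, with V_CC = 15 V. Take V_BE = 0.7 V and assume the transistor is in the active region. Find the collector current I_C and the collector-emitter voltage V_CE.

I_C ≈ 4.5 mA, V_CE ≈ 8 V

Thevenize the base divider: V_Th = V_CC·R_2/(R_1+R_2) = 15×6.8/18.8 = 5.43 V, R_Th = R_1‖R_2 = 4.34 kΩ.
Base-emitter loop: V_Th = I_B·R_Th + V_BE + (β+1)I_B·R_E, so I_B = (5.43 − 0.7) / (4.34 + 101×1) = 0.0449 mA.
I_C = β·I_B = 100×0.0449 = 4.49 mA, and I_E = (β+1)I_B = 4.53 mA.
V_CE = V_CC − I_C·R_C − I_E·R_E = 15 − 4.49×0.56 − 4.53×1 = 7.96 V.
V_CE = 7.96 V > 0.2 V confirms active-region operation.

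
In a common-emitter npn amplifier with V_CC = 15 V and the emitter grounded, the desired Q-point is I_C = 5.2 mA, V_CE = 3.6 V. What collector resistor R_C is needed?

Collector loop: V_CC = I_C·R_C + V_CE.
R_C = (V_CC − V_CE)/I_C = (15 − 3.6)/5.2 = 2.19 kΩ.

R_C ≈ 2.2 kΩ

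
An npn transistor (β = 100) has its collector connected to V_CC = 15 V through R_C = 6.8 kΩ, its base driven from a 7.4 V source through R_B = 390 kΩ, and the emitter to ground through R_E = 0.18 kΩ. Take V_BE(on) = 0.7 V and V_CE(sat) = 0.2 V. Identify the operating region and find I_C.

Assume active. Base-emitter loop: I_B = (V_BB − V_BE)/(R_B + (β+1)R_E) = (7.4 − 0.7)/(390 + 101×0.18) = 0.0164 mA.
I_C = β·I_B = 100×0.0164 = 1.64 mA.
V_CE = V_CC − I_C·R_C − I_E·R_E = 15 − 1.64×6.8 − 1.66×0.18 = 3.54 V > V_CE(sat), so the active-region assumption holds.

active; I_C ≈ 1.6 mA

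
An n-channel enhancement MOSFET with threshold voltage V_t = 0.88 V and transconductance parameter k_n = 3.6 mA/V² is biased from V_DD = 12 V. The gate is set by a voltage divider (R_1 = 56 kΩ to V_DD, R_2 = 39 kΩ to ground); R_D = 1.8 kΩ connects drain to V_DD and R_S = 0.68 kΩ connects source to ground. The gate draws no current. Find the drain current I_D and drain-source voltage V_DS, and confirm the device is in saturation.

I_D ≈ 3.8 mA, V_DS ≈ 2.5 V

V_G = V_DD·R_2/(R_1+R_2) = 12×39/95 = 4.93 V.
Assume saturation: I_D = (k_n/2)(V_GS − V_t)² with V_GS = V_G − I_D·R_S = 4.93 − 0.68·I_D.
Substituting gives 0.832·I_D² − 10.9·I_D + 29.5 = 0, with roots I_D = 3.81 or 9.29 mA.
The root I_D = 9.29 mA gives V_GS = -1.39 V ≤ V_t, so take I_D = 3.81 mA.
Then V_GS = 2.34 V and V_DS = V_DD − I_D(R_D+R_S) = 12 − 3.81×2.48 = 2.55 V.
Saturation requires V_DS ≥ V_GS − V_t = 1.46 V; 2.55 ≥ 1.46 ✓.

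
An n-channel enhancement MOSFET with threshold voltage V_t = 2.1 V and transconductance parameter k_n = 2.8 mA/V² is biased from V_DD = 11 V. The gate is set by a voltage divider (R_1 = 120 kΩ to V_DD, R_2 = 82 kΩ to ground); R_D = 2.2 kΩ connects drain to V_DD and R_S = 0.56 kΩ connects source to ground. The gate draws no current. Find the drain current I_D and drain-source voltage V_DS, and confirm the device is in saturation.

I_D ≈ 2.1 mA, V_DS ≈ 5.3 V

V_G = V_DD·R_2/(R_1+R_2) = 11×82/202 = 4.47 V.
Assume saturation: I_D = (k_n/2)(V_GS − V_t)² with V_GS = V_G − I_D·R_S = 4.47 − 0.56·I_D.
Substituting gives 0.439·I_D² − 4.71·I_D + 7.83 = 0, with roots I_D = 2.06 or 8.67 mA.
The root I_D = 8.67 mA gives V_GS = -0.388 V ≤ V_t, so take I_D = 2.06 mA.
Then V_GS = 3.31 V and V_DS = V_DD − I_D(R_D+R_S) = 11 − 2.06×2.76 = 5.32 V.
Saturation requires V_DS ≥ V_GS − V_t = 1.21 V; 5.32 ≥ 1.21 ✓.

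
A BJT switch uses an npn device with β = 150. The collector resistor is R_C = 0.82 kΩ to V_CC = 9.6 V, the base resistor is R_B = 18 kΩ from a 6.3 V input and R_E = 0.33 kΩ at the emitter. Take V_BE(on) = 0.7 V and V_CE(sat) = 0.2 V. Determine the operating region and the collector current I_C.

saturation; I_C ≈ 8.1 mA

Assume active: I_B = (6.3 − 0.7)/(18 + 151×0.33) = 0.0826 mA, I_C = β·I_B = 12.4 mA.
Then V_CE = 9.6 − 12.4×0.82 − 12.5×0.33 = -4.67 V < 0.2 V — the active assumption fails.
Re-solve with V_CE = 0.2 V. KCL at the emitter: V_E/R_E = (V_BB−0.7−V_E)/R_B + (V_CC−0.2−V_E)/R_C, giving V_E = 2.73 V.
I_C = (V_CC − 0.2 − V_E)/R_C = (9.4 − 2.73)/0.82 = 8.13 mA.
Check: I_B = (5.6 − 2.73)/18 = 0.159 mA, and β·I_B = 23.9 mA > I_C, confirming saturation.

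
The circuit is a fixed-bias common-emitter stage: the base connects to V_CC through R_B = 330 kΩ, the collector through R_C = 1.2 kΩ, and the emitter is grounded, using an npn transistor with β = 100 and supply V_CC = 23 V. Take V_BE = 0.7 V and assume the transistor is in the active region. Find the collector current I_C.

I_C ≈ 6.8 mA

Base loop: V_CC = I_B·R_B + V_BE, so I_B = (23 − 0.7)/330 kΩ = 0.0676 mA.
In the active region I_C = β·I_B = 100 × 0.0676 = 6.76 mA.
Collector loop: V_CE = V_CC − I_C·R_C = 23 − 6.76×1.2 = 14.9 V.
Since V_CE = 14.9 V > V_CE(sat) ≈ 0.2 V, the transistor is in the active region as assumed.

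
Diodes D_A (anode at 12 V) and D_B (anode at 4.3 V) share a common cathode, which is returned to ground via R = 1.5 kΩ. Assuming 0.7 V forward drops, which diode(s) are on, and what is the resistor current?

Assume both conduct. Then node N would need to be at both 12−0.7 = 11.3 V and 4.3−0.7 = 3.6 V, which is impossible.
Assume only D_A conducts: V_N = 12 − 0.7 = 11.3 V, so I_R = 11.3/1.5 = 7.53 mA.
Check D_B: its anode-to-cathode voltage is 4.3 − 11.3 = -7 V < 0.7 V, so it is off. The assumption is consistent.

Only D_A conducts; I_R ≈ 7.5 mA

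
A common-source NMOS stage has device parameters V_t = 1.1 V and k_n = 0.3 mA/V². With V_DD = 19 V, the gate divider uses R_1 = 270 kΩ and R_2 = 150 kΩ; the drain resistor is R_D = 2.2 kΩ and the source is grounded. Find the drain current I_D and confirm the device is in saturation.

I_D ≈ 4.8 mA

V_G = V_DD·R_2/(R_1+R_2) = 19×150/420 = 6.79 V. With the source grounded, V_GS = V_G = 6.79 V.
Assume saturation: I_D = (k_n/2)(V_GS − V_t)² = (0.3/2)×(6.79 − 1.1)² = 0.15×5.69² = 4.85 mA.
V_DS = V_DD − I_D·R_D = 19 − 4.85×2.2 = 8.33 V.
Saturation requires V_DS ≥ V_GS − V_t = 5.69 V; 8.33 ≥ 5.69 ✓.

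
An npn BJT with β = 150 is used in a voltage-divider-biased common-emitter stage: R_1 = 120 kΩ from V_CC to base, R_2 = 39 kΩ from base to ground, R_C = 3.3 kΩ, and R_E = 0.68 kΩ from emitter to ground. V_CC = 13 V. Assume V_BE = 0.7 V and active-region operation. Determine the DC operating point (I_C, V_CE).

Thevenize the base divider: V_Th = V_CC·R_2/(R_1+R_2) = 13×39/159 = 3.19 V, R_Th = R_1‖R_2 = 29.4 kΩ.
Base-emitter loop: V_Th = I_B·R_Th + V_BE + (β+1)I_B·R_E, so I_B = (3.19 − 0.7) / (29.4 + 151×0.68) = 0.0188 mA.
I_C = β·I_B = 150×0.0188 = 2.83 mA, and I_E = (β+1)I_B = 2.84 mA.
V_CE = V_CC − I_C·R_C − I_E·R_E = 13 − 2.83×3.3 − 2.84×0.68 = 1.74 V.
V_CE = 1.74 V > 0.2 V confirms active-region operation.

I_C ≈ 2.8 mA, V_CE ≈ 1.7 V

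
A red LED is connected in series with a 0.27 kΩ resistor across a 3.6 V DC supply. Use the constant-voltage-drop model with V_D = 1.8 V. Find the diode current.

I ≈ 6.7 mA

KVL around the loop: 3.6 = V_D + I·R = 1.8 + I × 0.27 kΩ.
So I = (3.6 − 1.8) / 0.27 kΩ = 1.8 / 0.27 = 6.67 mA.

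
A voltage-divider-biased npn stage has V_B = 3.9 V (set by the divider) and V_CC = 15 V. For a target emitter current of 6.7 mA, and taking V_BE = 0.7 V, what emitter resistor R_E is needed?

R_E ≈ 0.48 kΩ

V_E = V_B − V_BE = 3.9 − 0.7 = 3.2 V.
R_E = V_E / I_E = 3.2 / 6.7 = 0.478 kΩ.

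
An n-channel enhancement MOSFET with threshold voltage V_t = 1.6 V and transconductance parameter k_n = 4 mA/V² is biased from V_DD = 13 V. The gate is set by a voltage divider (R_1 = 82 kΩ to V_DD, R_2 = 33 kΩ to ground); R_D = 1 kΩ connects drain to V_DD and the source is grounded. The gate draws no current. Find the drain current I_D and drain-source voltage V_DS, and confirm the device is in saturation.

V_G = V_DD·R_2/(R_1+R_2) = 13×33/115 = 3.73 V. With the source grounded, V_GS = V_G = 3.73 V.
Assume saturation: I_D = (k_n/2)(V_GS − V_t)² = (4/2)×(3.73 − 1.6)² = 2×2.13² = 9.08 mA.
V_DS = V_DD − I_D·R_D = 13 − 9.08×1 = 3.92 V.
Saturation requires V_DS ≥ V_GS − V_t = 2.13 V; 3.92 ≥ 2.13 ✓.

I_D ≈ 9.1 mA, V_DS ≈ 3.9 V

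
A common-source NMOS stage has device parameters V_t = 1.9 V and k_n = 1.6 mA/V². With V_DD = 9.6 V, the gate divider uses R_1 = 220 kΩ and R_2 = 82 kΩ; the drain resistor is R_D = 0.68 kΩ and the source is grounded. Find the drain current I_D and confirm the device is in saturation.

I_D ≈ 0.4 mA

V_G = V_DD·R_2/(R_1+R_2) = 9.6×82/302 = 2.61 V. With the source grounded, V_GS = V_G = 2.61 V.
Assume saturation: I_D = (k_n/2)(V_GS − V_t)² = (1.6/2)×(2.61 − 1.9)² = 0.8×0.707² = 0.399 mA.
V_DS = V_DD − I_D·R_D = 9.6 − 0.399×0.68 = 9.33 V.
Saturation requires V_DS ≥ V_GS − V_t = 0.707 V; 9.33 ≥ 0.707 ✓.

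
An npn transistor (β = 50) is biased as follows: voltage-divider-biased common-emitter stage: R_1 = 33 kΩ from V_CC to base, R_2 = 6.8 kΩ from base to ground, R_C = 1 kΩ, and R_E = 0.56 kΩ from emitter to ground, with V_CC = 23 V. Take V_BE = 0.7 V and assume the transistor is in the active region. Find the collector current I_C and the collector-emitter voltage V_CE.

Thevenize the base divider: V_Th = V_CC·R_2/(R_1+R_2) = 23×6.8/39.8 = 3.93 V, R_Th = R_1‖R_2 = 5.64 kΩ.
Base-emitter loop: V_Th = I_B·R_Th + V_BE + (β+1)I_B·R_E, so I_B = (3.93 − 0.7) / (5.64 + 51×0.56) = 0.0944 mA.
I_C = β·I_B = 50×0.0944 = 4.72 mA, and I_E = (β+1)I_B = 4.82 mA.
V_CE = V_CC − I_C·R_C − I_E·R_E = 23 − 4.72×1 − 4.82×0.56 = 15.6 V.
V_CE = 15.6 V > 0.2 V confirms active-region operation.

I_C ≈ 4.7 mA, V_CE ≈ 16 V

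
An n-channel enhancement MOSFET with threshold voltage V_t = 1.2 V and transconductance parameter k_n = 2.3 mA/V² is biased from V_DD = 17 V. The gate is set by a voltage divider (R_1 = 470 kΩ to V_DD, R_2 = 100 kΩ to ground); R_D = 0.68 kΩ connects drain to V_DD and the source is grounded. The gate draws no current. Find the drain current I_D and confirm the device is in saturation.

V_G = V_DD·R_2/(R_1+R_2) = 17×100/570 = 2.98 V. With the source grounded, V_GS = V_G = 2.98 V.
Assume saturation: I_D = (k_n/2)(V_GS − V_t)² = (2.3/2)×(2.98 − 1.2)² = 1.15×1.78² = 3.65 mA.
V_DS = V_DD − I_D·R_D = 17 − 3.65×0.68 = 14.5 V.
Saturation requires V_DS ≥ V_GS − V_t = 1.78 V; 14.5 ≥ 1.78 ✓.

I_D ≈ 3.7 mA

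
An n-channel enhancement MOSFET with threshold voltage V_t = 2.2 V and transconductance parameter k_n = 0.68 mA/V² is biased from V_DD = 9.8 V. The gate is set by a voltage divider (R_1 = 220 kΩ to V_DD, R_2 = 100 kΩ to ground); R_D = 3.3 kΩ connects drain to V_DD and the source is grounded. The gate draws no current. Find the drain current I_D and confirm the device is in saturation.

I_D ≈ 0.25 mA

V_G = V_DD·R_2/(R_1+R_2) = 9.8×100/320 = 3.06 V. With the source grounded, V_GS = V_G = 3.06 V.
Assume saturation: I_D = (k_n/2)(V_GS − V_t)² = (0.68/2)×(3.06 − 2.2)² = 0.34×0.863² = 0.253 mA.
V_DS = V_DD − I_D·R_D = 9.8 − 0.253×3.3 = 8.97 V.
Saturation requires V_DS ≥ V_GS − V_t = 0.863 V; 8.97 ≥ 0.863 ✓.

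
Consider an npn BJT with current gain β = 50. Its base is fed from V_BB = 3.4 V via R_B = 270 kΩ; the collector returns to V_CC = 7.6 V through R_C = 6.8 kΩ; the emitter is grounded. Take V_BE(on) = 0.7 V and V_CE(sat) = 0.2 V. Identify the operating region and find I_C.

active; I_C ≈ 0.5 mA

Assume active. Base-emitter loop: I_B = (V_BB − V_BE)/R_B = (3.4 − 0.7)/270 = 0.01 mA.
I_C = β·I_B = 50×0.01 = 0.5 mA.
V_CE = V_CC − I_C·R_C = 7.6 − 0.5×6.8 = 4.2 V > V_CE(sat), so the active-region assumption holds.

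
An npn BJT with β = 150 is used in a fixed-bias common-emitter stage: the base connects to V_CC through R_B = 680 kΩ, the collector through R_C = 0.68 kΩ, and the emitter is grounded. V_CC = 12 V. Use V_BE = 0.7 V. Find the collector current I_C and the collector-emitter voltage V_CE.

Base loop: V_CC = I_B·R_B + V_BE, so I_B = (12 − 0.7)/680 kΩ = 0.0166 mA.
In the active region I_C = β·I_B = 150 × 0.0166 = 2.49 mA.
Collector loop: V_CE = V_CC − I_C·R_C = 12 − 2.49×0.68 = 10.3 V.
Since V_CE = 10.3 V > V_CE(sat) ≈ 0.2 V, the transistor is in the active region as assumed.

I_C ≈ 2.5 mA, V_CE ≈ 10 V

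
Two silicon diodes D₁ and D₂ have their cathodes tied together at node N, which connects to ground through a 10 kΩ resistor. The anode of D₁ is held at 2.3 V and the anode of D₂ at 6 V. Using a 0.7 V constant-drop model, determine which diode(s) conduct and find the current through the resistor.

Assume both conduct. Then node N would need to be at both 2.3−0.7 = 1.6 V and 6−0.7 = 5.3 V, which is impossible.
Assume only D₂ conducts: V_N = 6 − 0.7 = 5.3 V, so I_R = 5.3/10 = 0.53 mA.
Check D₁: its anode-to-cathode voltage is 2.3 − 5.3 = -3 V < 0.7 V, so it is off. The assumption is consistent.

Only D₂ conducts; I_R ≈ 0.53 mA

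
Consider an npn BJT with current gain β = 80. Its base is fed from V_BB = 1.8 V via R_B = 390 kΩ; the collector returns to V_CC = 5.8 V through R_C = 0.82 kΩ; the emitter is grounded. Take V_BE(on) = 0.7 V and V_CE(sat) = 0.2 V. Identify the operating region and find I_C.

Assume active. Base-emitter loop: I_B = (V_BB − V_BE)/R_B = (1.8 − 0.7)/390 = 0.00282 mA.
I_C = β·I_B = 80×0.00282 = 0.226 mA.
V_CE = V_CC − I_C·R_C = 5.8 − 0.226×0.82 = 5.61 V > V_CE(sat), so the active-region assumption holds.

active; I_C ≈ 0.23 mA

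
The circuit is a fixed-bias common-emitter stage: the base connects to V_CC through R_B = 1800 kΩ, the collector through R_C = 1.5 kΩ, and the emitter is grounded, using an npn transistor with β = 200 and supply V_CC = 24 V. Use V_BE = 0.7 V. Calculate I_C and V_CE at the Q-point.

Base loop: V_CC = I_B·R_B + V_BE, so I_B = (24 − 0.7)/1800 kΩ = 0.0129 mA.
In the active region I_C = β·I_B = 200 × 0.0129 = 2.59 mA.
Collector loop: V_CE = V_CC − I_C·R_C = 24 − 2.59×1.5 = 20.1 V.
Since V_CE = 20.1 V > V_CE(sat) ≈ 0.2 V, the transistor is in the active region as assumed.

I_C ≈ 2.6 mA, V_CE ≈ 20 V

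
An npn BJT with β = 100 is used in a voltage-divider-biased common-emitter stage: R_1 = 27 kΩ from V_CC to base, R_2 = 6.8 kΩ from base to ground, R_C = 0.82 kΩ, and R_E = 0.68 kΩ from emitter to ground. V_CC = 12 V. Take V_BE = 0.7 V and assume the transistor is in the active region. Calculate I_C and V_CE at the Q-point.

I_C ≈ 2.3 mA, V_CE ≈ 8.5 V

Thevenize the base divider: V_Th = V_CC·R_2/(R_1+R_2) = 12×6.8/33.8 = 2.41 V, R_Th = R_1‖R_2 = 5.43 kΩ.
Base-emitter loop: V_Th = I_B·R_Th + V_BE + (β+1)I_B·R_E, so I_B = (2.41 − 0.7) / (5.43 + 101×0.68) = 0.0231 mA.
I_C = β·I_B = 100×0.0231 = 2.31 mA, and I_E = (β+1)I_B = 2.34 mA.
V_CE = V_CC − I_C·R_C − I_E·R_E = 12 − 2.31×0.82 − 2.34×0.68 = 8.51 V.
V_CE = 8.51 V > 0.2 V confirms active-region operation.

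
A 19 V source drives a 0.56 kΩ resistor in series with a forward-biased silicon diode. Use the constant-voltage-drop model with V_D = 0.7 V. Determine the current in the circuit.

KVL around the loop: 19 = V_D + I·R = 0.7 + I × 0.56 kΩ.
So I = (19 − 0.7) / 0.56 kΩ = 18.3 / 0.56 = 32.7 mA.

I ≈ 33 mA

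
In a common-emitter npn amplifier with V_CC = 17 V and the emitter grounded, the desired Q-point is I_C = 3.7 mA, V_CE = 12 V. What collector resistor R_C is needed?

Collector loop: V_CC = I_C·R_C + V_CE.
R_C = (V_CC − V_CE)/I_C = (17 − 12)/3.7 = 1.35 kΩ.

R_C ≈ 1.4 kΩ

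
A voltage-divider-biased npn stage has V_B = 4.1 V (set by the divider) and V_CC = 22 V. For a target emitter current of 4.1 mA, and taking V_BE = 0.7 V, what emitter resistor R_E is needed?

V_E = V_B − V_BE = 4.1 − 0.7 = 3.4 V.
R_E = V_E / I_E = 3.4 / 4.1 = 0.829 kΩ.

R_E ≈ 0.83 kΩ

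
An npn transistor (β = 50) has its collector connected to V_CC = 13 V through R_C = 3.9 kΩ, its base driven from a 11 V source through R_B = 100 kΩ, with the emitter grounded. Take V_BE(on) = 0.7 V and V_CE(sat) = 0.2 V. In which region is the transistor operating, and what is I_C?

saturation; I_C ≈ 3.3 mA

Assume active: I_B = (11 − 0.7)/100 = 0.103 mA, giving I_C = β·I_B = 5.15 mA.
But then V_CE = 13 − 5.15×3.9 = -7.09 V < V_CE(sat) = 0.2 V — impossible in the active region.
So the transistor is saturated. With V_CE = 0.2 V, I_C = (V_CC − 0.2)/R_C = 12.8/3.9 = 3.28 mA.
Check: β·I_B = 5.15 mA > I_C = 3.28 mA, confirming saturation.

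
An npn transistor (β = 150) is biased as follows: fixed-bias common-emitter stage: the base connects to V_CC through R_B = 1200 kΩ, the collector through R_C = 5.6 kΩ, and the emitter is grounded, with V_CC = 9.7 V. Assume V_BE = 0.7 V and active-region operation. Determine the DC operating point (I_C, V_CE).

I_C ≈ 1.1 mA, V_CE ≈ 3.4 V

Base loop: V_CC = I_B·R_B + V_BE, so I_B = (9.7 − 0.7)/1200 kΩ = 0.0075 mA.
In the active region I_C = β·I_B = 150 × 0.0075 = 1.12 mA.
Collector loop: V_CE = V_CC − I_C·R_C = 9.7 − 1.12×5.6 = 3.4 V.
Since V_CE = 3.4 V > V_CE(sat) ≈ 0.2 V, the transistor is in the active region as assumed.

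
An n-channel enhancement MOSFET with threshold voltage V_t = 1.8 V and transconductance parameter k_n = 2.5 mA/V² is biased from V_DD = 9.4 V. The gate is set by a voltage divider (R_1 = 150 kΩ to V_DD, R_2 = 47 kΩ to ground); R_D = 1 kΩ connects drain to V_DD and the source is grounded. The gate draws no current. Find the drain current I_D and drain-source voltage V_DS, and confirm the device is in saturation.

V_G = V_DD·R_2/(R_1+R_2) = 9.4×47/197 = 2.24 V. With the source grounded, V_GS = V_G = 2.24 V.
Assume saturation: I_D = (k_n/2)(V_GS − V_t)² = (2.5/2)×(2.24 − 1.8)² = 1.25×0.443² = 0.245 mA.
V_DS = V_DD − I_D·R_D = 9.4 − 0.245×1 = 9.16 V.
Saturation requires V_DS ≥ V_GS − V_t = 0.443 V; 9.16 ≥ 0.443 ✓.

I_D ≈ 0.24 mA, V_DS ≈ 9.2 V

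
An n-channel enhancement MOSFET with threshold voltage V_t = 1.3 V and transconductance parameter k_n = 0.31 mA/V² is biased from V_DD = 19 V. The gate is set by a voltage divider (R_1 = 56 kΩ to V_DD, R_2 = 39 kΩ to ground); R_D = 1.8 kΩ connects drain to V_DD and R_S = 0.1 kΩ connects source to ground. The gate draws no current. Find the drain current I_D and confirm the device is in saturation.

V_G = V_DD·R_2/(R_1+R_2) = 19×39/95 = 7.8 V.
Assume saturation: I_D = (k_n/2)(V_GS − V_t)² with V_GS = V_G − I_D·R_S = 7.8 − 0.1·I_D.
Substituting gives 0.00155·I_D² − 1.2·I_D + 6.55 = 0, with roots I_D = 5.49 or 770 mA.
The root I_D = 770 mA gives V_GS = -69.2 V ≤ V_t, so take I_D = 5.49 mA.
Then V_GS = 7.25 V and V_DS = V_DD − I_D(R_D+R_S) = 19 − 5.49×1.9 = 8.57 V.
Saturation requires V_DS ≥ V_GS − V_t = 5.95 V; 8.57 ≥ 5.95 ✓.

I_D ≈ 5.5 mA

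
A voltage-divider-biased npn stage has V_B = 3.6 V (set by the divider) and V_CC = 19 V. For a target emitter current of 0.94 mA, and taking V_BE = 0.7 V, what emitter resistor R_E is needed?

R_E ≈ 3.1 kΩ

V_E = V_B − V_BE = 3.6 − 0.7 = 2.9 V.
R_E = V_E / I_E = 2.9 / 0.94 = 3.09 kΩ.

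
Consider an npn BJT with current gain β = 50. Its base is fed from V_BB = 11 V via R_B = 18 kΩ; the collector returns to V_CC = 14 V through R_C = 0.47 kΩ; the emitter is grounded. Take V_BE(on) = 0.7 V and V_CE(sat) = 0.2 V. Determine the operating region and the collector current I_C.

Assume active. Base-emitter loop: I_B = (V_BB − V_BE)/R_B = (11 − 0.7)/18 = 0.572 mA.
I_C = β·I_B = 50×0.572 = 28.6 mA.
V_CE = V_CC − I_C·R_C = 14 − 28.6×0.47 = 0.553 V > V_CE(sat), so the active-region assumption holds.

active; I_C ≈ 29 mA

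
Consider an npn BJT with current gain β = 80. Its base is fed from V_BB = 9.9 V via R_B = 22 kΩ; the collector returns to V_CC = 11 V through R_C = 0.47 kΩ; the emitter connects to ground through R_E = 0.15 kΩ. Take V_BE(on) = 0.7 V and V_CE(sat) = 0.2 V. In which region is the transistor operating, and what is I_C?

saturation; I_C ≈ 17 mA

Assume active: I_B = (9.9 − 0.7)/(22 + 81×0.15) = 0.269 mA, I_C = β·I_B = 21.6 mA.
Then V_CE = 11 − 21.6×0.47 − 21.8×0.15 = -2.4 V < 0.2 V — the active assumption fails.
Re-solve with V_CE = 0.2 V. KCL at the emitter: V_E/R_E = (V_BB−0.7−V_E)/R_B + (V_CC−0.2−V_E)/R_C, giving V_E = 2.65 V.
I_C = (V_CC − 0.2 − V_E)/R_C = (10.8 − 2.65)/0.47 = 17.3 mA.
Check: I_B = (9.2 − 2.65)/22 = 0.298 mA, and β·I_B = 23.8 mA > I_C, confirming saturation.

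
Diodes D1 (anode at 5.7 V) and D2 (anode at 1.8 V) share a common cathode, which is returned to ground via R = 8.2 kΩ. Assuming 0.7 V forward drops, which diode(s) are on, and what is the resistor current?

Only D1 conducts; I_R ≈ 0.61 mA

Assume both conduct. Then node N would need to be at both 5.7−0.7 = 5 V and 1.8−0.7 = 1.1 V, which is impossible.
Assume only D1 conducts: V_N = 5.7 − 0.7 = 5 V, so I_R = 5/8.2 = 0.61 mA.
Check D2: its anode-to-cathode voltage is 1.8 − 5 = -3.2 V < 0.7 V, so it is off. The assumption is consistent.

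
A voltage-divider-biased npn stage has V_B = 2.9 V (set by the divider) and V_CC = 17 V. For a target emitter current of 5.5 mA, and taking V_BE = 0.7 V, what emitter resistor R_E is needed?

R_E ≈ 0.4 kΩ

V_E = V_B − V_BE = 2.9 − 0.7 = 2.2 V.
R_E = V_E / I_E = 2.2 / 5.5 = 0.4 kΩ.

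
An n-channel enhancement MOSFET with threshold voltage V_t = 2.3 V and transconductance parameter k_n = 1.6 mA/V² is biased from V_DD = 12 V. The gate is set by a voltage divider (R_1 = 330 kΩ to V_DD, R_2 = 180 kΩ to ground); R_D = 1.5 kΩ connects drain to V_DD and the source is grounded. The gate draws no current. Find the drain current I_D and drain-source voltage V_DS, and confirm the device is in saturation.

I_D ≈ 3 mA, V_DS ≈ 7.5 V

V_G = V_DD·R_2/(R_1+R_2) = 12×180/510 = 4.24 V. With the source grounded, V_GS = V_G = 4.24 V.
Assume saturation: I_D = (k_n/2)(V_GS − V_t)² = (1.6/2)×(4.24 − 2.3)² = 0.8×1.94² = 3 mA.
V_DS = V_DD − I_D·R_D = 12 − 3×1.5 = 7.51 V.
Saturation requires V_DS ≥ V_GS − V_t = 1.94 V; 7.51 ≥ 1.94 ✓.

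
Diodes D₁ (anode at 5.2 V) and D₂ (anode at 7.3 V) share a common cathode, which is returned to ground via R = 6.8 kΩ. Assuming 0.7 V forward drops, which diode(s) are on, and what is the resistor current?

Assume both conduct. Then node N would need to be at both 5.2−0.7 = 4.5 V and 7.3−0.7 = 6.6 V, which is impossible.
Assume only D₂ conducts: V_N = 7.3 − 0.7 = 6.6 V, so I_R = 6.6/6.8 = 0.971 mA.
Check D₁: its anode-to-cathode voltage is 5.2 − 6.6 = -1.4 V < 0.7 V, so it is off. The assumption is consistent.

Only D₂ conducts; I_R ≈ 0.97 mA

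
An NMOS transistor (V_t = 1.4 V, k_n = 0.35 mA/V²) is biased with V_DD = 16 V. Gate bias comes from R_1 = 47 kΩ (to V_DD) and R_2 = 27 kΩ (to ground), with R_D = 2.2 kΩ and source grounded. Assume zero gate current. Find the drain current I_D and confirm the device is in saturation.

I_D ≈ 3.4 mA

V_G = V_DD·R_2/(R_1+R_2) = 16×27/74 = 5.84 V. With the source grounded, V_GS = V_G = 5.84 V.
Assume saturation: I_D = (k_n/2)(V_GS − V_t)² = (0.35/2)×(5.84 − 1.4)² = 0.175×4.44² = 3.45 mA.
V_DS = V_DD − I_D·R_D = 16 − 3.45×2.2 = 8.42 V.
Saturation requires V_DS ≥ V_GS − V_t = 4.44 V; 8.42 ≥ 4.44 ✓.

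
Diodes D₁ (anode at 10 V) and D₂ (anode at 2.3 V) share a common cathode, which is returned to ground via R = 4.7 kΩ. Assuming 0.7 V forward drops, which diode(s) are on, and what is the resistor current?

Assume both conduct. Then node N would need to be at both 10−0.7 = 9.3 V and 2.3−0.7 = 1.6 V, which is impossible.
Assume only D₁ conducts: V_N = 10 − 0.7 = 9.3 V, so I_R = 9.3/4.7 = 1.98 mA.
Check D₂: its anode-to-cathode voltage is 2.3 − 9.3 = -7 V < 0.7 V, so it is off. The assumption is consistent.

Only D₁ conducts; I_R ≈ 2 mA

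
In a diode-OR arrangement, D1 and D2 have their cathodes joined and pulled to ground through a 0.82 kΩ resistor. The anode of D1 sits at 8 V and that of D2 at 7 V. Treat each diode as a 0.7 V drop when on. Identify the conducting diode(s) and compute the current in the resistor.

Only D1 conducts; I_R ≈ 8.9 mA

Assume both conduct. Then node N would need to be at both 8−0.7 = 7.3 V and 7−0.7 = 6.3 V, which is impossible.
Assume only D1 conducts: V_N = 8 − 0.7 = 7.3 V, so I_R = 7.3/0.82 = 8.9 mA.
Check D2: its anode-to-cathode voltage is 7 − 7.3 = -0.3 V < 0.7 V, so it is off. The assumption is consistent.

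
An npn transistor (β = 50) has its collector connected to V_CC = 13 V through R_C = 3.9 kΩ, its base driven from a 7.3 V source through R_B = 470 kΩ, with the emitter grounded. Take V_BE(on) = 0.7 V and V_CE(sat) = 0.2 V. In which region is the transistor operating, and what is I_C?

Assume active. Base-emitter loop: I_B = (V_BB − V_BE)/R_B = (7.3 − 0.7)/470 = 0.014 mA.
I_C = β·I_B = 50×0.014 = 0.702 mA.
V_CE = V_CC − I_C·R_C = 13 − 0.702×3.9 = 10.3 V > V_CE(sat), so the active-region assumption holds.

active; I_C ≈ 0.7 mA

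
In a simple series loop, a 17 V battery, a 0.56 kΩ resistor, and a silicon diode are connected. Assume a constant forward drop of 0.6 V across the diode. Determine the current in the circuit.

KVL around the loop: 17 = V_D + I·R = 0.6 + I × 0.56 kΩ.
So I = (17 − 0.6) / 0.56 kΩ = 16.4 / 0.56 = 29.3 mA.

I ≈ 29 mA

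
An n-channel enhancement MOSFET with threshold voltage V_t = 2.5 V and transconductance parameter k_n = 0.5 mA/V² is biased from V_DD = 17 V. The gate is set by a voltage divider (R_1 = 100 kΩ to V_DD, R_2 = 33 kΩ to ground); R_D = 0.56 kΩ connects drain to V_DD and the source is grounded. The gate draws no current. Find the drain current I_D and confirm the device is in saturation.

I_D ≈ 0.74 mA

V_G = V_DD·R_2/(R_1+R_2) = 17×33/133 = 4.22 V. With the source grounded, V_GS = V_G = 4.22 V.
Assume saturation: I_D = (k_n/2)(V_GS − V_t)² = (0.5/2)×(4.22 − 2.5)² = 0.25×1.72² = 0.738 mA.
V_DS = V_DD − I_D·R_D = 17 − 0.738×0.56 = 16.6 V.
Saturation requires V_DS ≥ V_GS − V_t = 1.72 V; 16.6 ≥ 1.72 ✓.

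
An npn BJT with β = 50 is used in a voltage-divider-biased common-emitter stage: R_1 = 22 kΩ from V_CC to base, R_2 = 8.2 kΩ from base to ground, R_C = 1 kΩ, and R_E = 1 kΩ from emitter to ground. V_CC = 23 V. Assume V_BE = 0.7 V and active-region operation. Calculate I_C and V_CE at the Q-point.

Thevenize the base divider: V_Th = V_CC·R_2/(R_1+R_2) = 23×8.2/30.2 = 6.25 V, R_Th = R_1‖R_2 = 5.97 kΩ.
Base-emitter loop: V_Th = I_B·R_Th + V_BE + (β+1)I_B·R_E, so I_B = (6.25 − 0.7) / (5.97 + 51×1) = 0.0973 mA.
I_C = β·I_B = 50×0.0973 = 4.87 mA, and I_E = (β+1)I_B = 4.96 mA.
V_CE = V_CC − I_C·R_C − I_E·R_E = 23 − 4.87×1 − 4.96×1 = 13.2 V.
V_CE = 13.2 V > 0.2 V confirms active-region operation.

I_C ≈ 4.9 mA, V_CE ≈ 13 V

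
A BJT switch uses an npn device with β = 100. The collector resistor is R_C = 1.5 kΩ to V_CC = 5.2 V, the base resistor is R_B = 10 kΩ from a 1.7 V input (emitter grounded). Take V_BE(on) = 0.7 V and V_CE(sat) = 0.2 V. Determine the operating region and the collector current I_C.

saturation; I_C ≈ 3.3 mA

Assume active: I_B = (1.7 − 0.7)/10 = 0.1 mA, giving I_C = β·I_B = 10 mA.
But then V_CE = 5.2 − 10×1.5 = -9.8 V < V_CE(sat) = 0.2 V — impossible in the active region.
So the transistor is saturated. With V_CE = 0.2 V, I_C = (V_CC − 0.2)/R_C = 5/1.5 = 3.33 mA.
Check: β·I_B = 10 mA > I_C = 3.33 mA, confirming saturation.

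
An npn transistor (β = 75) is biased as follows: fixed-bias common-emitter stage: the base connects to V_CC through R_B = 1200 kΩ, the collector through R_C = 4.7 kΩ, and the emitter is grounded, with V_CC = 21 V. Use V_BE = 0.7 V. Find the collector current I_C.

Base loop: V_CC = I_B·R_B + V_BE, so I_B = (21 − 0.7)/1200 kΩ = 0.0169 mA.
In the active region I_C = β·I_B = 75 × 0.0169 = 1.27 mA.
Collector loop: V_CE = V_CC − I_C·R_C = 21 − 1.27×4.7 = 15 V.
Since V_CE = 15 V > V_CE(sat) ≈ 0.2 V, the transistor is in the active region as assumed.

I_C ≈ 1.3 mA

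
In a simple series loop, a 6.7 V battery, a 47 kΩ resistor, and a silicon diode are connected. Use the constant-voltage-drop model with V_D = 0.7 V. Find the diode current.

I ≈ 0.13 mA

KVL around the loop: 6.7 = V_D + I·R = 0.7 + I × 47 kΩ.
So I = (6.7 − 0.7) / 47 kΩ = 6 / 47 = 0.128 mA.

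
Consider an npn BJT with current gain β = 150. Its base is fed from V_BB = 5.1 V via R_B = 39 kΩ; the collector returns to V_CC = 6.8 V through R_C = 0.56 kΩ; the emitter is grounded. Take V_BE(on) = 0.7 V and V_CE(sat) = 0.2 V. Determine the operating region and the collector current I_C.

saturation; I_C ≈ 12 mA

Assume active: I_B = (5.1 − 0.7)/39 = 0.113 mA, giving I_C = β·I_B = 16.9 mA.
But then V_CE = 6.8 − 16.9×0.56 = -2.68 V < V_CE(sat) = 0.2 V — impossible in the active region.
So the transistor is saturated. With V_CE = 0.2 V, I_C = (V_CC − 0.2)/R_C = 6.6/0.56 = 11.8 mA.
Check: β·I_B = 16.9 mA > I_C = 11.8 mA, confirming saturation.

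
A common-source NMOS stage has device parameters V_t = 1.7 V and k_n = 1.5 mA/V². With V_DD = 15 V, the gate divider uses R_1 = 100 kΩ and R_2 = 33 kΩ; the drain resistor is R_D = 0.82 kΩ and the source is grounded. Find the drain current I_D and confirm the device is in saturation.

I_D ≈ 3.1 mA

V_G = V_DD·R_2/(R_1+R_2) = 15×33/133 = 3.72 V. With the source grounded, V_GS = V_G = 3.72 V.
Assume saturation: I_D = (k_n/2)(V_GS − V_t)² = (1.5/2)×(3.72 − 1.7)² = 0.75×2.02² = 3.07 mA.
V_DS = V_DD − I_D·R_D = 15 − 3.07×0.82 = 12.5 V.
Saturation requires V_DS ≥ V_GS − V_t = 2.02 V; 12.5 ≥ 2.02 ✓.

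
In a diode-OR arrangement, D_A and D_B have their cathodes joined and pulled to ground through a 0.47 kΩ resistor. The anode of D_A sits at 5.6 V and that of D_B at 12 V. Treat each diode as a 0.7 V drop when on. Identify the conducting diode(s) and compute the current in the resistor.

Only D_B conducts; I_R ≈ 24 mA

Assume both conduct. Then node N would need to be at both 5.6−0.7 = 4.9 V and 12−0.7 = 11.3 V, which is impossible.
Assume only D_B conducts: V_N = 12 − 0.7 = 11.3 V, so I_R = 11.3/0.47 = 24 mA.
Check D_A: its anode-to-cathode voltage is 5.6 − 11.3 = -5.7 V < 0.7 V, so it is off. The assumption is consistent.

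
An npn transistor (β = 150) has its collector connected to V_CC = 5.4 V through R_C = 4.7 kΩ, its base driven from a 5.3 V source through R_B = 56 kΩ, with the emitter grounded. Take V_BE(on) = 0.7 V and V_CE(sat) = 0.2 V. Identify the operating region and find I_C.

saturation; I_C ≈ 1.1 mA

Assume active: I_B = (5.3 − 0.7)/56 = 0.0821 mA, giving I_C = β·I_B = 12.3 mA.
But then V_CE = 5.4 − 12.3×4.7 = -52.5 V < V_CE(sat) = 0.2 V — impossible in the active region.
So the transistor is saturated. With V_CE = 0.2 V, I_C = (V_CC − 0.2)/R_C = 5.2/4.7 = 1.11 mA.
Check: β·I_B = 12.3 mA > I_C = 1.11 mA, confirming saturation.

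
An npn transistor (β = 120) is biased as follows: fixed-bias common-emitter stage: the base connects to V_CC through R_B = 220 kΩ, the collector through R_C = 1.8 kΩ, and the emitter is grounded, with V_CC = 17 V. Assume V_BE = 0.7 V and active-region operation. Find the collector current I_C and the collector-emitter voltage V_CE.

I_C ≈ 8.9 mA, V_CE ≈ 1 V

Base loop: V_CC = I_B·R_B + V_BE, so I_B = (17 − 0.7)/220 kΩ = 0.0741 mA.
In the active region I_C = β·I_B = 120 × 0.0741 = 8.89 mA.
Collector loop: V_CE = V_CC − I_C·R_C = 17 − 8.89×1.8 = 0.996 V.
Since V_CE = 0.996 V > V_CE(sat) ≈ 0.2 V, the transistor is in the active region as assumed.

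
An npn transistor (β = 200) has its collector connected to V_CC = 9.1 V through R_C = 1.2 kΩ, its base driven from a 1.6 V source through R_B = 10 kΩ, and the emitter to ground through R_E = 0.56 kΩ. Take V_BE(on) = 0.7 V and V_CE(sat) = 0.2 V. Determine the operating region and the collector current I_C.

Assume active. Base-emitter loop: I_B = (V_BB − V_BE)/(R_B + (β+1)R_E) = (1.6 − 0.7)/(10 + 201×0.56) = 0.00734 mA.
I_C = β·I_B = 200×0.00734 = 1.47 mA.
V_CE = V_CC − I_C·R_C − I_E·R_E = 9.1 − 1.47×1.2 − 1.48×0.56 = 6.51 V > V_CE(sat), so the active-region assumption holds.

active; I_C ≈ 1.5 mA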